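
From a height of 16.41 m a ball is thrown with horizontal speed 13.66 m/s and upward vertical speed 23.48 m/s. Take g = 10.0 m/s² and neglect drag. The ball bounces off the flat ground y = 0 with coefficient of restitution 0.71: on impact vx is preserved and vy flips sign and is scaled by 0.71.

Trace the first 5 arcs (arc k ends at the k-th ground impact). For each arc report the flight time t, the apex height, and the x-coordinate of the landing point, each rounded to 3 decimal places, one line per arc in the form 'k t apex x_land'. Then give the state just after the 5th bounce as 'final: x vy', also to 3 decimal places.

Arc 1: start y=16.410, vy=23.480 → t=5.314, apex=43.976, x_land=72.585, impact vy=-29.657
  bounce: vy ← 0.71·29.657 = 21.056
Arc 2: start y=0.000, vy=21.056 → t=4.211, apex=22.168, x_land=130.110, impact vy=-21.056
  bounce: vy ← 0.71·21.056 = 14.950
Arc 3: start y=0.000, vy=14.950 → t=2.990, apex=11.175, x_land=170.953, impact vy=-14.950
  bounce: vy ← 0.71·14.950 = 10.614
Arc 4: start y=0.000, vy=10.614 → t=2.123, apex=5.633, x_land=199.951, impact vy=-10.614
  bounce: vy ← 0.71·10.614 = 7.536
Arc 5: start y=0.000, vy=7.536 → t=1.507, apex=2.840, x_land=220.540, impact vy=-7.536
  bounce: vy ← 0.71·7.536 = 5.351

1 5.314 43.976 72.585
2 4.211 22.168 130.110
3 2.990 11.175 170.953
4 2.123 5.633 199.951
5 1.507 2.840 220.540
final: 220.540 5.351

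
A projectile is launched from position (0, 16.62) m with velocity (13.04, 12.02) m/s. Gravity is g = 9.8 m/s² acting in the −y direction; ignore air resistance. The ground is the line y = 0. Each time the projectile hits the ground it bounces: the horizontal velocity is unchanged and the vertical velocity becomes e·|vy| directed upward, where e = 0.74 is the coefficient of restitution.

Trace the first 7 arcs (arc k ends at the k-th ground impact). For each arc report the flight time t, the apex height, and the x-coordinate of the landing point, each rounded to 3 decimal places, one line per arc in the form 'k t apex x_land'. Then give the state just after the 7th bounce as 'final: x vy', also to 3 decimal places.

1 3.439 23.991 44.848
2 3.275 13.138 87.552
3 2.423 7.194 119.153
4 1.793 3.940 142.538
5 1.327 2.157 159.843
6 0.982 1.181 172.648
7 0.727 0.647 182.124
final: 182.124 2.635

Arc 1: start y=16.620, vy=12.020 → t=3.439, apex=23.991, x_land=44.848, impact vy=-21.685
  bounce: vy ← 0.74·21.685 = 16.047
Arc 2: start y=0.000, vy=16.047 → t=3.275, apex=13.138, x_land=87.552, impact vy=-16.047
  bounce: vy ← 0.74·16.047 = 11.875
Arc 3: start y=0.000, vy=11.875 → t=2.423, apex=7.194, x_land=119.153, impact vy=-11.875
  bounce: vy ← 0.74·11.875 = 8.787
Arc 4: start y=0.000, vy=8.787 → t=1.793, apex=3.940, x_land=142.538, impact vy=-8.787
  bounce: vy ← 0.74·8.787 = 6.503
Arc 5: start y=0.000, vy=6.503 → t=1.327, apex=2.157, x_land=159.843, impact vy=-6.503
  bounce: vy ← 0.74·6.503 = 4.812
Arc 6: start y=0.000, vy=4.812 → t=0.982, apex=1.181, x_land=172.648, impact vy=-4.812
  bounce: vy ← 0.74·4.812 = 3.561
Arc 7: start y=0.000, vy=3.561 → t=0.727, apex=0.647, x_land=182.124, impact vy=-3.561
  bounce: vy ← 0.74·3.561 = 2.635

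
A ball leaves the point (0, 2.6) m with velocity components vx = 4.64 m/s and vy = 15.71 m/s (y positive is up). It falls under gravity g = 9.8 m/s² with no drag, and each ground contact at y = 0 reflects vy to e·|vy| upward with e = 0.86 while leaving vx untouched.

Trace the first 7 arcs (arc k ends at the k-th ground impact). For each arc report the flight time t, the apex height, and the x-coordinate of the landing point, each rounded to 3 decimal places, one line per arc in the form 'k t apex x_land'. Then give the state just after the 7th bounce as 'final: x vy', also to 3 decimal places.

1 3.364 15.192 15.608
2 3.029 11.236 29.661
3 2.605 8.310 41.746
4 2.240 6.146 52.139
5 1.926 4.546 61.078
6 1.657 3.362 68.765
7 1.425 2.487 75.375
final: 75.375 6.004

Arc 1: start y=2.600, vy=15.710 → t=3.364, apex=15.192, x_land=15.608, impact vy=-17.256
  bounce: vy ← 0.86·17.256 = 14.840
Arc 2: start y=0.000, vy=14.840 → t=3.029, apex=11.236, x_land=29.661, impact vy=-14.840
  bounce: vy ← 0.86·14.840 = 12.762
Arc 3: start y=0.000, vy=12.762 → t=2.605, apex=8.310, x_land=41.746, impact vy=-12.762
  bounce: vy ← 0.86·12.762 = 10.976
Arc 4: start y=0.000, vy=10.976 → t=2.240, apex=6.146, x_land=52.139, impact vy=-10.976
  bounce: vy ← 0.86·10.976 = 9.439
Arc 5: start y=0.000, vy=9.439 → t=1.926, apex=4.546, x_land=61.078, impact vy=-9.439
  bounce: vy ← 0.86·9.439 = 8.118
Arc 6: start y=0.000, vy=8.118 → t=1.657, apex=3.362, x_land=68.765, impact vy=-8.118
  bounce: vy ← 0.86·8.118 = 6.981
Arc 7: start y=0.000, vy=6.981 → t=1.425, apex=2.487, x_land=75.375, impact vy=-6.981
  bounce: vy ← 0.86·6.981 = 6.004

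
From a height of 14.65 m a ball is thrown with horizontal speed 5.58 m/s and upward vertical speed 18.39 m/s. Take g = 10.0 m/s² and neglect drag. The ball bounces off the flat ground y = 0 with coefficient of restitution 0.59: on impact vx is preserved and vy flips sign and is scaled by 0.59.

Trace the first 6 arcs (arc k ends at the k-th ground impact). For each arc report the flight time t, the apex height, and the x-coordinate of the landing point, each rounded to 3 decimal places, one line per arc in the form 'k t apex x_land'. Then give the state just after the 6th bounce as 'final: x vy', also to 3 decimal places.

Arc 1: start y=14.650, vy=18.390 → t=4.351, apex=31.560, x_land=24.281, impact vy=-25.124
  bounce: vy ← 0.59·25.124 = 14.823
Arc 2: start y=0.000, vy=14.823 → t=2.965, apex=10.986, x_land=40.823, impact vy=-14.823
  bounce: vy ← 0.59·14.823 = 8.746
Arc 3: start y=0.000, vy=8.746 → t=1.749, apex=3.824, x_land=50.583, impact vy=-8.746
  bounce: vy ← 0.59·8.746 = 5.160
Arc 4: start y=0.000, vy=5.160 → t=1.032, apex=1.331, x_land=56.341, impact vy=-5.160
  bounce: vy ← 0.59·5.160 = 3.044
Arc 5: start y=0.000, vy=3.044 → t=0.609, apex=0.463, x_land=59.739, impact vy=-3.044
  bounce: vy ← 0.59·3.044 = 1.796
Arc 6: start y=0.000, vy=1.796 → t=0.359, apex=0.161, x_land=61.743, impact vy=-1.796
  bounce: vy ← 0.59·1.796 = 1.060

1 4.351 31.560 24.281
2 2.965 10.986 40.823
3 1.749 3.824 50.583
4 1.032 1.331 56.341
5 0.609 0.463 59.739
6 0.359 0.161 61.743
final: 61.743 1.060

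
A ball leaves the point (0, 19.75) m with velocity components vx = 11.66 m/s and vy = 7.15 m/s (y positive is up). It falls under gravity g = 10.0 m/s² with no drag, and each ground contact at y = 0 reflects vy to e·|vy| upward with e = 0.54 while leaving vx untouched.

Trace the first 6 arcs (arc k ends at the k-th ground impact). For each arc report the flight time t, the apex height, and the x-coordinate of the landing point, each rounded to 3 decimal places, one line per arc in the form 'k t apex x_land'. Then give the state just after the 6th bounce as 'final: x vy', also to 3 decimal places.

Arc 1: start y=19.750, vy=7.150 → t=2.827, apex=22.306, x_land=32.965, impact vy=-21.122
  bounce: vy ← 0.54·21.122 = 11.406
Arc 2: start y=0.000, vy=11.406 → t=2.281, apex=6.504, x_land=59.563, impact vy=-11.406
  bounce: vy ← 0.54·11.406 = 6.159
Arc 3: start y=0.000, vy=6.159 → t=1.232, apex=1.897, x_land=73.926, impact vy=-6.159
  bounce: vy ← 0.54·6.159 = 3.326
Arc 4: start y=0.000, vy=3.326 → t=0.665, apex=0.553, x_land=81.682, impact vy=-3.326
  bounce: vy ← 0.54·3.326 = 1.796
Arc 5: start y=0.000, vy=1.796 → t=0.359, apex=0.161, x_land=85.870, impact vy=-1.796
  bounce: vy ← 0.54·1.796 = 0.970
Arc 6: start y=0.000, vy=0.970 → t=0.194, apex=0.047, x_land=88.132, impact vy=-0.970
  bounce: vy ← 0.54·0.970 = 0.524

1 2.827 22.306 32.965
2 2.281 6.504 59.563
3 1.232 1.897 73.926
4 0.665 0.553 81.682
5 0.359 0.161 85.870
6 0.194 0.047 88.132
final: 88.132 0.524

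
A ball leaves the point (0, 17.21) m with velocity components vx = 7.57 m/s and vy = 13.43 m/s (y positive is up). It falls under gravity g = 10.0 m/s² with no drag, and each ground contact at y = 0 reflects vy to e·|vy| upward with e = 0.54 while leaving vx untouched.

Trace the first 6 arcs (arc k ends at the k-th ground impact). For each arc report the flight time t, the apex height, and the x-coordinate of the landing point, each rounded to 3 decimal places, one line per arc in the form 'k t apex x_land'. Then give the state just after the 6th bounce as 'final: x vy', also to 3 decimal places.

1 3.633 26.228 27.504
2 2.474 7.648 46.229
3 1.336 2.230 56.341
4 0.721 0.650 61.801
5 0.389 0.190 64.749
6 0.210 0.055 66.342
final: 66.342 0.568

Arc 1: start y=17.210, vy=13.430 → t=3.633, apex=26.228, x_land=27.504, impact vy=-22.903
  bounce: vy ← 0.54·22.903 = 12.368
Arc 2: start y=0.000, vy=12.368 → t=2.474, apex=7.648, x_land=46.229, impact vy=-12.368
  bounce: vy ← 0.54·12.368 = 6.679
Arc 3: start y=0.000, vy=6.679 → t=1.336, apex=2.230, x_land=56.341, impact vy=-6.679
  bounce: vy ← 0.54·6.679 = 3.606
Arc 4: start y=0.000, vy=3.606 → t=0.721, apex=0.650, x_land=61.801, impact vy=-3.606
  bounce: vy ← 0.54·3.606 = 1.947
Arc 5: start y=0.000, vy=1.947 → t=0.389, apex=0.190, x_land=64.749, impact vy=-1.947
  bounce: vy ← 0.54·1.947 = 1.052
Arc 6: start y=0.000, vy=1.052 → t=0.210, apex=0.055, x_land=66.342, impact vy=-1.052
  bounce: vy ← 0.54·1.052 = 0.568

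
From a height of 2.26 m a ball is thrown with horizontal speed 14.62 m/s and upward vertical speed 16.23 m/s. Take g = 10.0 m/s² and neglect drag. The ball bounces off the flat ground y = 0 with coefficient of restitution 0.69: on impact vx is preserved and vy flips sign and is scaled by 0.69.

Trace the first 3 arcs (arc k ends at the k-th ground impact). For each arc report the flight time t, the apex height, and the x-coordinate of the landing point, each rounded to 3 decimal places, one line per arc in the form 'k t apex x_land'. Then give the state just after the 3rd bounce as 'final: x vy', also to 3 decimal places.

1 3.380 15.431 49.412
2 2.424 7.347 84.855
3 1.673 3.498 109.311
final: 109.311 5.771

Arc 1: start y=2.260, vy=16.230 → t=3.380, apex=15.431, x_land=49.412, impact vy=-17.567
  bounce: vy ← 0.69·17.567 = 12.121
Arc 2: start y=0.000, vy=12.121 → t=2.424, apex=7.347, x_land=84.855, impact vy=-12.121
  bounce: vy ← 0.69·12.121 = 8.364
Arc 3: start y=0.000, vy=8.364 → t=1.673, apex=3.498, x_land=109.311, impact vy=-8.364
  bounce: vy ← 0.69·8.364 = 5.771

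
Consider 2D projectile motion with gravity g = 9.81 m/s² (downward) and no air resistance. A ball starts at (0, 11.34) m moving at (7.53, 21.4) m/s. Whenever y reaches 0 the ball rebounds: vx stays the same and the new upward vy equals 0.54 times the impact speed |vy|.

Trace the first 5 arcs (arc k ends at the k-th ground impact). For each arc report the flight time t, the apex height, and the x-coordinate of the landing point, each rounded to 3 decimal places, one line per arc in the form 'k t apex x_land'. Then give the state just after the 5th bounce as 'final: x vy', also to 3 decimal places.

1 4.841 34.681 36.449
2 2.872 10.113 58.074
3 1.551 2.949 69.751
4 0.837 0.860 76.057
5 0.452 0.251 79.462
final: 79.462 1.198

Arc 1: start y=11.340, vy=21.400 → t=4.841, apex=34.681, x_land=36.449, impact vy=-26.085
  bounce: vy ← 0.54·26.085 = 14.086
Arc 2: start y=0.000, vy=14.086 → t=2.872, apex=10.113, x_land=58.074, impact vy=-14.086
  bounce: vy ← 0.54·14.086 = 7.607
Arc 3: start y=0.000, vy=7.607 → t=1.551, apex=2.949, x_land=69.751, impact vy=-7.607
  bounce: vy ← 0.54·7.607 = 4.108
Arc 4: start y=0.000, vy=4.108 → t=0.837, apex=0.860, x_land=76.057, impact vy=-4.108
  bounce: vy ← 0.54·4.108 = 2.218
Arc 5: start y=0.000, vy=2.218 → t=0.452, apex=0.251, x_land=79.462, impact vy=-2.218
  bounce: vy ← 0.54·2.218 = 1.198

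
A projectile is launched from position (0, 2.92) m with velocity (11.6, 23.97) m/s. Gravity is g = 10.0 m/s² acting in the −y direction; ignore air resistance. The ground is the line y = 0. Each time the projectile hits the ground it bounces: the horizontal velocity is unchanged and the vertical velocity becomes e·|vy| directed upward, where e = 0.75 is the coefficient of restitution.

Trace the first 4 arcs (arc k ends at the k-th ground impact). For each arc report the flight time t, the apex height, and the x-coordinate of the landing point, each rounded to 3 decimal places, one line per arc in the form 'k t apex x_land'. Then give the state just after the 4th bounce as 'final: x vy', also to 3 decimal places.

Arc 1: start y=2.920, vy=23.970 → t=4.913, apex=31.648, x_land=56.989, impact vy=-25.159
  bounce: vy ← 0.75·25.159 = 18.869
Arc 2: start y=0.000, vy=18.869 → t=3.774, apex=17.802, x_land=100.765, impact vy=-18.869
  bounce: vy ← 0.75·18.869 = 14.152
Arc 3: start y=0.000, vy=14.152 → t=2.830, apex=10.014, x_land=133.598, impact vy=-14.152
  bounce: vy ← 0.75·14.152 = 10.614
Arc 4: start y=0.000, vy=10.614 → t=2.123, apex=5.633, x_land=158.222, impact vy=-10.614
  bounce: vy ← 0.75·10.614 = 7.960

1 4.913 31.648 56.989
2 3.774 17.802 100.765
3 2.830 10.014 133.598
4 2.123 5.633 158.222
final: 158.222 7.960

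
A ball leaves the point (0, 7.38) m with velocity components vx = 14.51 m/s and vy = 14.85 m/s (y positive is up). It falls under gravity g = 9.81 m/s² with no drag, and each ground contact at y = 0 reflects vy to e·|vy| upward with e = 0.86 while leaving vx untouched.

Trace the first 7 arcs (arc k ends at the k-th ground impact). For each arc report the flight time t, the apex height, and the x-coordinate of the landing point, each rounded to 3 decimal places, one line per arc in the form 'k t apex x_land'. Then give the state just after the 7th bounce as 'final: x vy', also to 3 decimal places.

1 3.462 18.620 50.235
2 3.351 13.771 98.861
3 2.882 10.185 140.678
4 2.479 7.533 176.642
5 2.132 5.571 207.570
6 1.833 4.121 234.168
7 1.576 3.048 257.043
final: 257.043 6.650

Arc 1: start y=7.380, vy=14.850 → t=3.462, apex=18.620, x_land=50.235, impact vy=-19.113
  bounce: vy ← 0.86·19.113 = 16.437
Arc 2: start y=0.000, vy=16.437 → t=3.351, apex=13.771, x_land=98.861, impact vy=-16.437
  bounce: vy ← 0.86·16.437 = 14.136
Arc 3: start y=0.000, vy=14.136 → t=2.882, apex=10.185, x_land=140.678, impact vy=-14.136
  bounce: vy ← 0.86·14.136 = 12.157
Arc 4: start y=0.000, vy=12.157 → t=2.479, apex=7.533, x_land=176.642, impact vy=-12.157
  bounce: vy ← 0.86·12.157 = 10.455
Arc 5: start y=0.000, vy=10.455 → t=2.132, apex=5.571, x_land=207.570, impact vy=-10.455
  bounce: vy ← 0.86·10.455 = 8.991
Arc 6: start y=0.000, vy=8.991 → t=1.833, apex=4.121, x_land=234.168, impact vy=-8.991
  bounce: vy ← 0.86·8.991 = 7.733
Arc 7: start y=0.000, vy=7.733 → t=1.576, apex=3.048, x_land=257.043, impact vy=-7.733
  bounce: vy ← 0.86·7.733 = 6.650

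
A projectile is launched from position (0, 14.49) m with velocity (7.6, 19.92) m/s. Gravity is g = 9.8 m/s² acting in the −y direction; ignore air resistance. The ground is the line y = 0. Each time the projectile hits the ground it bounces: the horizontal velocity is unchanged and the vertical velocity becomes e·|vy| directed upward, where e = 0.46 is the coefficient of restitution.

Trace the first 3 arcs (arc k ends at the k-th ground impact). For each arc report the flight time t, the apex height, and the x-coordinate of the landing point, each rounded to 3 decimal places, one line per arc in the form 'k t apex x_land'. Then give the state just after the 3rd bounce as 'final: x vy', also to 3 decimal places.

1 4.695 34.735 35.683
2 2.449 7.350 54.299
3 1.127 1.555 62.863
final: 62.863 2.540

Arc 1: start y=14.490, vy=19.920 → t=4.695, apex=34.735, x_land=35.683, impact vy=-26.092
  bounce: vy ← 0.46·26.092 = 12.002
Arc 2: start y=0.000, vy=12.002 → t=2.449, apex=7.350, x_land=54.299, impact vy=-12.002
  bounce: vy ← 0.46·12.002 = 5.521
Arc 3: start y=0.000, vy=5.521 → t=1.127, apex=1.555, x_land=62.863, impact vy=-5.521
  bounce: vy ← 0.46·5.521 = 2.540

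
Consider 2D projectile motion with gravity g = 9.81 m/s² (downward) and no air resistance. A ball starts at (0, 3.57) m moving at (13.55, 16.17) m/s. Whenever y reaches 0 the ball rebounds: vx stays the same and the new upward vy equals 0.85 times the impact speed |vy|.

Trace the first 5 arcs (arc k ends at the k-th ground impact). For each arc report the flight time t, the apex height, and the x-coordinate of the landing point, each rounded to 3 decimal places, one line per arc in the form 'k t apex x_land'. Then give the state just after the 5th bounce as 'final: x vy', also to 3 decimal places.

1 3.504 16.897 47.484
2 3.155 12.208 90.237
3 2.682 8.820 126.577
4 2.280 6.373 157.466
5 1.938 4.604 183.722
final: 183.722 8.079

Arc 1: start y=3.570, vy=16.170 → t=3.504, apex=16.897, x_land=47.484, impact vy=-18.207
  bounce: vy ← 0.85·18.207 = 15.476
Arc 2: start y=0.000, vy=15.476 → t=3.155, apex=12.208, x_land=90.237, impact vy=-15.476
  bounce: vy ← 0.85·15.476 = 13.155
Arc 3: start y=0.000, vy=13.155 → t=2.682, apex=8.820, x_land=126.577, impact vy=-13.155
  bounce: vy ← 0.85·13.155 = 11.182
Arc 4: start y=0.000, vy=11.182 → t=2.280, apex=6.373, x_land=157.466, impact vy=-11.182
  bounce: vy ← 0.85·11.182 = 9.504
Arc 5: start y=0.000, vy=9.504 → t=1.938, apex=4.604, x_land=183.722, impact vy=-9.504
  bounce: vy ← 0.85·9.504 = 8.079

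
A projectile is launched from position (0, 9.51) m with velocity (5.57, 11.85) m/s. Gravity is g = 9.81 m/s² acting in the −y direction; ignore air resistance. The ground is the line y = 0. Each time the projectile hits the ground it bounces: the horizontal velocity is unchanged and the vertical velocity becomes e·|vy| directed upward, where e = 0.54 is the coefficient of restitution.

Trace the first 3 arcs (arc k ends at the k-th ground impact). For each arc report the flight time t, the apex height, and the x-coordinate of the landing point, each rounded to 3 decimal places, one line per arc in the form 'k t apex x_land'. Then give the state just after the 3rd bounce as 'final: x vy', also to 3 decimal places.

Arc 1: start y=9.510, vy=11.850 → t=3.051, apex=16.667, x_land=16.996, impact vy=-18.083
  bounce: vy ← 0.54·18.083 = 9.765
Arc 2: start y=0.000, vy=9.765 → t=1.991, apex=4.860, x_land=28.085, impact vy=-9.765
  bounce: vy ← 0.54·9.765 = 5.273
Arc 3: start y=0.000, vy=5.273 → t=1.075, apex=1.417, x_land=34.073, impact vy=-5.273
  bounce: vy ← 0.54·5.273 = 2.847

1 3.051 16.667 16.996
2 1.991 4.860 28.085
3 1.075 1.417 34.073
final: 34.073 2.847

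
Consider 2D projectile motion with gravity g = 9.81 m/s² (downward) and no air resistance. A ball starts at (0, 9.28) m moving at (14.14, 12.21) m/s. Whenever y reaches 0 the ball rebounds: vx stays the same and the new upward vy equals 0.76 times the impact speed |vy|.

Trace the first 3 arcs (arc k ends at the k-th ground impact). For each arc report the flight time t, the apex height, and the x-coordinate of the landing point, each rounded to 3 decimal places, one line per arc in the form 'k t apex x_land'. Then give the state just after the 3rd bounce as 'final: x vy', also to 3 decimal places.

Arc 1: start y=9.280, vy=12.210 → t=3.100, apex=16.879, x_land=43.829, impact vy=-18.198
  bounce: vy ← 0.76·18.198 = 13.830
Arc 2: start y=0.000, vy=13.830 → t=2.820, apex=9.749, x_land=83.699, impact vy=-13.830
  bounce: vy ← 0.76·13.830 = 10.511
Arc 3: start y=0.000, vy=10.511 → t=2.143, apex=5.631, x_land=114.000, impact vy=-10.511
  bounce: vy ← 0.76·10.511 = 7.988

1 3.100 16.879 43.829
2 2.820 9.749 83.699
3 2.143 5.631 114.000
final: 114.000 7.988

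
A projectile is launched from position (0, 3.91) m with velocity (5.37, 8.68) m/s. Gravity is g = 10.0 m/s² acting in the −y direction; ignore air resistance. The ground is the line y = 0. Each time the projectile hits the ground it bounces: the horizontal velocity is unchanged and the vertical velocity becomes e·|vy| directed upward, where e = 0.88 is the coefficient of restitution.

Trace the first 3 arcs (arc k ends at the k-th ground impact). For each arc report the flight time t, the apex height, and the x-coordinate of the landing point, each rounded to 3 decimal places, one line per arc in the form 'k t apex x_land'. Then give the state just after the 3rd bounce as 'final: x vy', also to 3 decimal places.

Arc 1: start y=3.910, vy=8.680 → t=2.107, apex=7.677, x_land=11.315, impact vy=-12.391
  bounce: vy ← 0.88·12.391 = 10.904
Arc 2: start y=0.000, vy=10.904 → t=2.181, apex=5.945, x_land=23.026, impact vy=-10.904
  bounce: vy ← 0.88·10.904 = 9.596
Arc 3: start y=0.000, vy=9.596 → t=1.919, apex=4.604, x_land=33.332, impact vy=-9.596
  bounce: vy ← 0.88·9.596 = 8.444

1 2.107 7.677 11.315
2 2.181 5.945 23.026
3 1.919 4.604 33.332
final: 33.332 8.444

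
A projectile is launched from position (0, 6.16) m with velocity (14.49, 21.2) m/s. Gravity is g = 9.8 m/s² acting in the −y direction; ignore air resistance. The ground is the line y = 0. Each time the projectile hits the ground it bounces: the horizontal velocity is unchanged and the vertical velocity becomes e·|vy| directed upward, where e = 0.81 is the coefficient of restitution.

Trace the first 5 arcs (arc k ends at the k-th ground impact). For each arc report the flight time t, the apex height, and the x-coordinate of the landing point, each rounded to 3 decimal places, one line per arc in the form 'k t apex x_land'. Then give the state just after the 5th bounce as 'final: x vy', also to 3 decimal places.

Arc 1: start y=6.160, vy=21.200 → t=4.600, apex=29.091, x_land=66.652, impact vy=-23.878
  bounce: vy ← 0.81·23.878 = 19.341
Arc 2: start y=0.000, vy=19.341 → t=3.947, apex=19.086, x_land=123.847, impact vy=-19.341
  bounce: vy ← 0.81·19.341 = 15.667
Arc 3: start y=0.000, vy=15.667 → t=3.197, apex=12.523, x_land=170.175, impact vy=-15.667
  bounce: vy ← 0.81·15.667 = 12.690
Arc 4: start y=0.000, vy=12.690 → t=2.590, apex=8.216, x_land=207.701, impact vy=-12.690
  bounce: vy ← 0.81·12.690 = 10.279
Arc 5: start y=0.000, vy=10.279 → t=2.098, apex=5.391, x_land=238.097, impact vy=-10.279
  bounce: vy ← 0.81·10.279 = 8.326

1 4.600 29.091 66.652
2 3.947 19.086 123.847
3 3.197 12.523 170.175
4 2.590 8.216 207.701
5 2.098 5.391 238.097
final: 238.097 8.326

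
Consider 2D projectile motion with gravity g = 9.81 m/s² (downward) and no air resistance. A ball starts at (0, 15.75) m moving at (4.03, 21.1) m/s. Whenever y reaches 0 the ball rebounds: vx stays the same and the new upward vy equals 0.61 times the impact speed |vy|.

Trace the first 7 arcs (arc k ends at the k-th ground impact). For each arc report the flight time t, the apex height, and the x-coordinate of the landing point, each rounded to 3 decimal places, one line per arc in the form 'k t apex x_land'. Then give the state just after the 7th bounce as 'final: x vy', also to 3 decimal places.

1 4.950 38.442 19.950
2 3.415 14.304 33.714
3 2.083 5.323 42.110
4 1.271 1.981 47.232
5 0.775 0.737 50.356
6 0.473 0.274 52.262
7 0.288 0.102 53.424
final: 53.424 0.863

Arc 1: start y=15.750, vy=21.100 → t=4.950, apex=38.442, x_land=19.950, impact vy=-27.463
  bounce: vy ← 0.61·27.463 = 16.753
Arc 2: start y=0.000, vy=16.753 → t=3.415, apex=14.304, x_land=33.714, impact vy=-16.753
  bounce: vy ← 0.61·16.753 = 10.219
Arc 3: start y=0.000, vy=10.219 → t=2.083, apex=5.323, x_land=42.110, impact vy=-10.219
  bounce: vy ← 0.61·10.219 = 6.234
Arc 4: start y=0.000, vy=6.234 → t=1.271, apex=1.981, x_land=47.232, impact vy=-6.234
  bounce: vy ← 0.61·6.234 = 3.803
Arc 5: start y=0.000, vy=3.803 → t=0.775, apex=0.737, x_land=50.356, impact vy=-3.803
  bounce: vy ← 0.61·3.803 = 2.320
Arc 6: start y=0.000, vy=2.320 → t=0.473, apex=0.274, x_land=52.262, impact vy=-2.320
  bounce: vy ← 0.61·2.320 = 1.415
Arc 7: start y=0.000, vy=1.415 → t=0.288, apex=0.102, x_land=53.424, impact vy=-1.415
  bounce: vy ← 0.61·1.415 = 0.863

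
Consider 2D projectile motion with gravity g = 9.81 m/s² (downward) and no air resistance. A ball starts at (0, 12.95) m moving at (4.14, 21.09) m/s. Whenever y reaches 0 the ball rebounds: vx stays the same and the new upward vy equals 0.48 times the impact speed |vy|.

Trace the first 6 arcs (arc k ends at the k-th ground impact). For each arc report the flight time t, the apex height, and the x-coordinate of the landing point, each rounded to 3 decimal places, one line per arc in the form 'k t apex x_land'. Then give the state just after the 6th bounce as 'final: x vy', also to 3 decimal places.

Arc 1: start y=12.950, vy=21.090 → t=4.845, apex=35.620, x_land=20.057, impact vy=-26.436
  bounce: vy ← 0.48·26.436 = 12.689
Arc 2: start y=0.000, vy=12.689 → t=2.587, apex=8.207, x_land=30.767, impact vy=-12.689
  bounce: vy ← 0.48·12.689 = 6.091
Arc 3: start y=0.000, vy=6.091 → t=1.242, apex=1.891, x_land=35.908, impact vy=-6.091
  bounce: vy ← 0.48·6.091 = 2.924
Arc 4: start y=0.000, vy=2.924 → t=0.596, apex=0.436, x_land=38.376, impact vy=-2.924
  bounce: vy ← 0.48·2.924 = 1.403
Arc 5: start y=0.000, vy=1.403 → t=0.286, apex=0.100, x_land=39.560, impact vy=-1.403
  bounce: vy ← 0.48·1.403 = 0.674
Arc 6: start y=0.000, vy=0.674 → t=0.137, apex=0.023, x_land=40.129, impact vy=-0.674
  bounce: vy ← 0.48·0.674 = 0.323

1 4.845 35.620 20.057
2 2.587 8.207 30.767
3 1.242 1.891 35.908
4 0.596 0.436 38.376
5 0.286 0.100 39.560
6 0.137 0.023 40.129
final: 40.129 0.323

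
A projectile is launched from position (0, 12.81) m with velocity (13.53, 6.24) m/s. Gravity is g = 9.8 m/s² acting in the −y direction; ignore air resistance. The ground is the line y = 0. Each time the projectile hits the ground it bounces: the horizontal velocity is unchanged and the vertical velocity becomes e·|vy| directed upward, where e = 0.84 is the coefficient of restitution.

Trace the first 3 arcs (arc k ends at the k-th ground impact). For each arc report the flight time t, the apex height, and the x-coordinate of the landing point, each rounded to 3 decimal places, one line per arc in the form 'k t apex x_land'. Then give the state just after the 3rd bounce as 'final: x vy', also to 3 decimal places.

Arc 1: start y=12.810, vy=6.240 → t=2.374, apex=14.797, x_land=32.127, impact vy=-17.030
  bounce: vy ← 0.84·17.030 = 14.305
Arc 2: start y=0.000, vy=14.305 → t=2.919, apex=10.440, x_land=71.626, impact vy=-14.305
  bounce: vy ← 0.84·14.305 = 12.016
Arc 3: start y=0.000, vy=12.016 → t=2.452, apex=7.367, x_land=104.805, impact vy=-12.016
  bounce: vy ← 0.84·12.016 = 10.094

1 2.374 14.797 32.127
2 2.919 10.440 71.626
3 2.452 7.367 104.805
final: 104.805 10.094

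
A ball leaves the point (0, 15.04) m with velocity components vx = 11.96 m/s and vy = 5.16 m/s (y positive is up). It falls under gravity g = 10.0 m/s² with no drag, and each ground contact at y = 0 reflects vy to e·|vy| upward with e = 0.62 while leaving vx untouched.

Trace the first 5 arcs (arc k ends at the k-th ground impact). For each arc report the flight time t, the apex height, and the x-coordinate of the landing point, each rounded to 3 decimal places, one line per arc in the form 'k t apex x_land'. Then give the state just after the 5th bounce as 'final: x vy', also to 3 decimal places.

Arc 1: start y=15.040, vy=5.160 → t=2.325, apex=16.371, x_land=27.813, impact vy=-18.095
  bounce: vy ← 0.62·18.095 = 11.219
Arc 2: start y=0.000, vy=11.219 → t=2.244, apex=6.293, x_land=54.648, impact vy=-11.219
  bounce: vy ← 0.62·11.219 = 6.956
Arc 3: start y=0.000, vy=6.956 → t=1.391, apex=2.419, x_land=71.286, impact vy=-6.956
  bounce: vy ← 0.62·6.956 = 4.313
Arc 4: start y=0.000, vy=4.313 → t=0.863, apex=0.930, x_land=81.602, impact vy=-4.313
  bounce: vy ← 0.62·4.313 = 2.674
Arc 5: start y=0.000, vy=2.674 → t=0.535, apex=0.357, x_land=87.998, impact vy=-2.674
  bounce: vy ← 0.62·2.674 = 1.658

1 2.325 16.371 27.813
2 2.244 6.293 54.648
3 1.391 2.419 71.286
4 0.863 0.930 81.602
5 0.535 0.357 87.998
final: 87.998 1.658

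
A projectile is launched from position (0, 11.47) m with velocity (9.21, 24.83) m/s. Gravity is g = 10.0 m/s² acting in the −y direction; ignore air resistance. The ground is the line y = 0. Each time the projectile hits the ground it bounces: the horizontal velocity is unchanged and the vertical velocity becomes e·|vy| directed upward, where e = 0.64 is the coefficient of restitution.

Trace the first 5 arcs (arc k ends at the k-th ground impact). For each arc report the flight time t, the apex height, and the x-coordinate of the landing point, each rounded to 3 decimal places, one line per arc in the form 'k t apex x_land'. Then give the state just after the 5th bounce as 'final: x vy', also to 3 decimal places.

1 5.391 42.296 49.656
2 3.723 17.325 83.943
3 2.383 7.096 105.887
4 1.525 2.907 119.931
5 0.976 1.191 128.920
final: 128.920 3.123

Arc 1: start y=11.470, vy=24.830 → t=5.391, apex=42.296, x_land=49.656, impact vy=-29.085
  bounce: vy ← 0.64·29.085 = 18.614
Arc 2: start y=0.000, vy=18.614 → t=3.723, apex=17.325, x_land=83.943, impact vy=-18.614
  bounce: vy ← 0.64·18.614 = 11.913
Arc 3: start y=0.000, vy=11.913 → t=2.383, apex=7.096, x_land=105.887, impact vy=-11.913
  bounce: vy ← 0.64·11.913 = 7.624
Arc 4: start y=0.000, vy=7.624 → t=1.525, apex=2.907, x_land=119.931, impact vy=-7.624
  bounce: vy ← 0.64·7.624 = 4.880
Arc 5: start y=0.000, vy=4.880 → t=0.976, apex=1.191, x_land=128.920, impact vy=-4.880
  bounce: vy ← 0.64·4.880 = 3.123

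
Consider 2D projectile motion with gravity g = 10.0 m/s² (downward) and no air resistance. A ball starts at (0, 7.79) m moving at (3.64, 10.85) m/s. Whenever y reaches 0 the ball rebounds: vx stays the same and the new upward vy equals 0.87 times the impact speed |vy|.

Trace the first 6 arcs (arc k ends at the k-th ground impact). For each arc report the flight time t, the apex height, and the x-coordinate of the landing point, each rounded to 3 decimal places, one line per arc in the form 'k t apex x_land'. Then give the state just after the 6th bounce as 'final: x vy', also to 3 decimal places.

Arc 1: start y=7.790, vy=10.850 → t=2.739, apex=13.676, x_land=9.969, impact vy=-16.539
  bounce: vy ← 0.87·16.539 = 14.389
Arc 2: start y=0.000, vy=14.389 → t=2.878, apex=10.351, x_land=20.444, impact vy=-14.389
  bounce: vy ← 0.87·14.389 = 12.518
Arc 3: start y=0.000, vy=12.518 → t=2.504, apex=7.835, x_land=29.557, impact vy=-12.518
  bounce: vy ← 0.87·12.518 = 10.891
Arc 4: start y=0.000, vy=10.891 → t=2.178, apex=5.930, x_land=37.486, impact vy=-10.891
  bounce: vy ← 0.87·10.891 = 9.475
Arc 5: start y=0.000, vy=9.475 → t=1.895, apex=4.489, x_land=44.383, impact vy=-9.475
  bounce: vy ← 0.87·9.475 = 8.243
Arc 6: start y=0.000, vy=8.243 → t=1.649, apex=3.397, x_land=50.384, impact vy=-8.243
  bounce: vy ← 0.87·8.243 = 7.172

1 2.739 13.676 9.969
2 2.878 10.351 20.444
3 2.504 7.835 29.557
4 2.178 5.930 37.486
5 1.895 4.489 44.383
6 1.649 3.397 50.384
final: 50.384 7.172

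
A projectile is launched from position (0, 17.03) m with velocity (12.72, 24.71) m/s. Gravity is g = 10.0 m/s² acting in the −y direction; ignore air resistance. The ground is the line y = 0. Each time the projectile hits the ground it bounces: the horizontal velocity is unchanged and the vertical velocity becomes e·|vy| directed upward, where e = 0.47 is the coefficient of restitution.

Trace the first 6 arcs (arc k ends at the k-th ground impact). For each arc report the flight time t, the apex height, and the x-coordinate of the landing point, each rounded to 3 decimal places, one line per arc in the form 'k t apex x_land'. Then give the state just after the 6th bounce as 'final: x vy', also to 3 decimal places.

1 5.555 47.559 70.661
2 2.899 10.506 107.538
3 1.363 2.321 124.869
4 0.640 0.513 133.015
5 0.301 0.113 136.844
6 0.141 0.025 138.643
final: 138.643 0.332

Arc 1: start y=17.030, vy=24.710 → t=5.555, apex=47.559, x_land=70.661, impact vy=-30.841
  bounce: vy ← 0.47·30.841 = 14.495
Arc 2: start y=0.000, vy=14.495 → t=2.899, apex=10.506, x_land=107.538, impact vy=-14.495
  bounce: vy ← 0.47·14.495 = 6.813
Arc 3: start y=0.000, vy=6.813 → t=1.363, apex=2.321, x_land=124.869, impact vy=-6.813
  bounce: vy ← 0.47·6.813 = 3.202
Arc 4: start y=0.000, vy=3.202 → t=0.640, apex=0.513, x_land=133.015, impact vy=-3.202
  bounce: vy ← 0.47·3.202 = 1.505
Arc 5: start y=0.000, vy=1.505 → t=0.301, apex=0.113, x_land=136.844, impact vy=-1.505
  bounce: vy ← 0.47·1.505 = 0.707
Arc 6: start y=0.000, vy=0.707 → t=0.141, apex=0.025, x_land=138.643, impact vy=-0.707
  bounce: vy ← 0.47·0.707 = 0.332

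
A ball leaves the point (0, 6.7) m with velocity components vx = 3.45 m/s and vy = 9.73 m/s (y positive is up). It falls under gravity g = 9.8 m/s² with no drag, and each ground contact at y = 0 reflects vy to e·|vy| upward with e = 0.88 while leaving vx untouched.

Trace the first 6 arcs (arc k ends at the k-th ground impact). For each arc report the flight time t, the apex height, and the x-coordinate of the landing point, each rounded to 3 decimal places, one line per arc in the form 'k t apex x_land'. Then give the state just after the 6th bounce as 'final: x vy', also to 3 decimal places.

Arc 1: start y=6.700, vy=9.730 → t=2.527, apex=11.530, x_land=8.718, impact vy=-15.033
  bounce: vy ← 0.88·15.033 = 13.229
Arc 2: start y=0.000, vy=13.229 → t=2.700, apex=8.929, x_land=18.032, impact vy=-13.229
  bounce: vy ← 0.88·13.229 = 11.642
Arc 3: start y=0.000, vy=11.642 → t=2.376, apex=6.915, x_land=26.229, impact vy=-11.642
  bounce: vy ← 0.88·11.642 = 10.245
Arc 4: start y=0.000, vy=10.245 → t=2.091, apex=5.355, x_land=33.442, impact vy=-10.245
  bounce: vy ← 0.88·10.245 = 9.015
Arc 5: start y=0.000, vy=9.015 → t=1.840, apex=4.147, x_land=39.789, impact vy=-9.015
  bounce: vy ← 0.88·9.015 = 7.933
Arc 6: start y=0.000, vy=7.933 → t=1.619, apex=3.211, x_land=45.375, impact vy=-7.933
  bounce: vy ← 0.88·7.933 = 6.981

1 2.527 11.530 8.718
2 2.700 8.929 18.032
3 2.376 6.915 26.229
4 2.091 5.355 33.442
5 1.840 4.147 39.789
6 1.619 3.211 45.375
final: 45.375 6.981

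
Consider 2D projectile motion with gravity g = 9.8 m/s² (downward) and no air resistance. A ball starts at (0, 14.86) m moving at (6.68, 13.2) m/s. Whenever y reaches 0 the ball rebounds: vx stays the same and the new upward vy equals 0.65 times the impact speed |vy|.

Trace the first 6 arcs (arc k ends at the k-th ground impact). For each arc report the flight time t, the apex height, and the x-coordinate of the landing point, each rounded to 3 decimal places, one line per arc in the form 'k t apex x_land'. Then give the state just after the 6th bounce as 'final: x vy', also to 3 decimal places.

1 3.549 23.750 23.704
2 2.862 10.034 42.822
3 1.860 4.239 55.249
4 1.209 1.791 63.327
5 0.786 0.757 68.577
6 0.511 0.320 71.990
final: 71.990 1.627

Arc 1: start y=14.860, vy=13.200 → t=3.549, apex=23.750, x_land=23.704, impact vy=-21.575
  bounce: vy ← 0.65·21.575 = 14.024
Arc 2: start y=0.000, vy=14.024 → t=2.862, apex=10.034, x_land=42.822, impact vy=-14.024
  bounce: vy ← 0.65·14.024 = 9.116
Arc 3: start y=0.000, vy=9.116 → t=1.860, apex=4.239, x_land=55.249, impact vy=-9.116
  bounce: vy ← 0.65·9.116 = 5.925
Arc 4: start y=0.000, vy=5.925 → t=1.209, apex=1.791, x_land=63.327, impact vy=-5.925
  bounce: vy ← 0.65·5.925 = 3.851
Arc 5: start y=0.000, vy=3.851 → t=0.786, apex=0.757, x_land=68.577, impact vy=-3.851
  bounce: vy ← 0.65·3.851 = 2.503
Arc 6: start y=0.000, vy=2.503 → t=0.511, apex=0.320, x_land=71.990, impact vy=-2.503
  bounce: vy ← 0.65·2.503 = 1.627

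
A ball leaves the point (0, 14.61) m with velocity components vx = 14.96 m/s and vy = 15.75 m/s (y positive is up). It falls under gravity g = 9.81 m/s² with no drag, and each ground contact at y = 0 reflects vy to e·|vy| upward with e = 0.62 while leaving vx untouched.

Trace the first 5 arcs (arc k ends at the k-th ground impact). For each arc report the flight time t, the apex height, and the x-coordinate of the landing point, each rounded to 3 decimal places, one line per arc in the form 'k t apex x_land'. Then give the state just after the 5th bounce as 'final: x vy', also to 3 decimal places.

1 3.963 27.253 59.282
2 2.923 10.476 103.008
3 1.812 4.027 130.118
4 1.124 1.548 146.927
5 0.697 0.595 157.348
final: 157.348 2.118

Arc 1: start y=14.610, vy=15.750 → t=3.963, apex=27.253, x_land=59.282, impact vy=-23.124
  bounce: vy ← 0.62·23.124 = 14.337
Arc 2: start y=0.000, vy=14.337 → t=2.923, apex=10.476, x_land=103.008, impact vy=-14.337
  bounce: vy ← 0.62·14.337 = 8.889
Arc 3: start y=0.000, vy=8.889 → t=1.812, apex=4.027, x_land=130.118, impact vy=-8.889
  bounce: vy ← 0.62·8.889 = 5.511
Arc 4: start y=0.000, vy=5.511 → t=1.124, apex=1.548, x_land=146.927, impact vy=-5.511
  bounce: vy ← 0.62·5.511 = 3.417
Arc 5: start y=0.000, vy=3.417 → t=0.697, apex=0.595, x_land=157.348, impact vy=-3.417
  bounce: vy ← 0.62·3.417 = 2.118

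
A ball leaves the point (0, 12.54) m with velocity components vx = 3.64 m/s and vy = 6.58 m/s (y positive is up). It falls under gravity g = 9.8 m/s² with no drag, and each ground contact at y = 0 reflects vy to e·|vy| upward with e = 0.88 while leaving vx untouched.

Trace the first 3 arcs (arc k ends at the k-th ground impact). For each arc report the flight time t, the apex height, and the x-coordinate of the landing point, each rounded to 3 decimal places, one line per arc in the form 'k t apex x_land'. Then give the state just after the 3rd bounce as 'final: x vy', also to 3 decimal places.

Arc 1: start y=12.540, vy=6.580 → t=2.406, apex=14.749, x_land=8.759, impact vy=-17.002
  bounce: vy ← 0.88·17.002 = 14.962
Arc 2: start y=0.000, vy=14.962 → t=3.053, apex=11.422, x_land=19.874, impact vy=-14.962
  bounce: vy ← 0.88·14.962 = 13.167
Arc 3: start y=0.000, vy=13.167 → t=2.687, apex=8.845, x_land=29.655, impact vy=-13.167
  bounce: vy ← 0.88·13.167 = 11.587

1 2.406 14.749 8.759
2 3.053 11.422 19.874
3 2.687 8.845 29.655
final: 29.655 11.587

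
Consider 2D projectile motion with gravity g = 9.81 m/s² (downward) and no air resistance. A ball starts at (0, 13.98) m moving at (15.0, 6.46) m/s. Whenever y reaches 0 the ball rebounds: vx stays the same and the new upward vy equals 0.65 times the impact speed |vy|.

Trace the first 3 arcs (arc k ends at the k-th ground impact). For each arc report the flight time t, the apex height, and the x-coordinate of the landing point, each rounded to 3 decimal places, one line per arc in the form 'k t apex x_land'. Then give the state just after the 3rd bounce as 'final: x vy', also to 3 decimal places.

1 2.471 16.107 37.060
2 2.356 6.805 72.396
3 1.531 2.875 95.365
final: 95.365 4.882

Arc 1: start y=13.980, vy=6.460 → t=2.471, apex=16.107, x_land=37.060, impact vy=-17.777
  bounce: vy ← 0.65·17.777 = 11.555
Arc 2: start y=0.000, vy=11.555 → t=2.356, apex=6.805, x_land=72.396, impact vy=-11.555
  bounce: vy ← 0.65·11.555 = 7.511
Arc 3: start y=0.000, vy=7.511 → t=1.531, apex=2.875, x_land=95.365, impact vy=-7.511
  bounce: vy ← 0.65·7.511 = 4.882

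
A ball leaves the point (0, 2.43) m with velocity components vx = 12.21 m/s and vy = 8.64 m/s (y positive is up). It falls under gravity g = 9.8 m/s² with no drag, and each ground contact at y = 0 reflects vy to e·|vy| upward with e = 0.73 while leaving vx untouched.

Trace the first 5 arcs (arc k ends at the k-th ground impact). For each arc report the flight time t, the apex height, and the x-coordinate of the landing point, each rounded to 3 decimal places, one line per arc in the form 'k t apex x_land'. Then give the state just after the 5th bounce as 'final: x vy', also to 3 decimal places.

Arc 1: start y=2.430, vy=8.640 → t=2.010, apex=6.239, x_land=24.542, impact vy=-11.058
  bounce: vy ← 0.73·11.058 = 8.072
Arc 2: start y=0.000, vy=8.072 → t=1.647, apex=3.325, x_land=44.657, impact vy=-8.072
  bounce: vy ← 0.73·8.072 = 5.893
Arc 3: start y=0.000, vy=5.893 → t=1.203, apex=1.772, x_land=59.341, impact vy=-5.893
  bounce: vy ← 0.73·5.893 = 4.302
Arc 4: start y=0.000, vy=4.302 → t=0.878, apex=0.944, x_land=70.060, impact vy=-4.302
  bounce: vy ← 0.73·4.302 = 3.140
Arc 5: start y=0.000, vy=3.140 → t=0.641, apex=0.503, x_land=77.885, impact vy=-3.140
  bounce: vy ← 0.73·3.140 = 2.292

1 2.010 6.239 24.542
2 1.647 3.325 44.657
3 1.203 1.772 59.341
4 0.878 0.944 70.060
5 0.641 0.503 77.885
final: 77.885 2.292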